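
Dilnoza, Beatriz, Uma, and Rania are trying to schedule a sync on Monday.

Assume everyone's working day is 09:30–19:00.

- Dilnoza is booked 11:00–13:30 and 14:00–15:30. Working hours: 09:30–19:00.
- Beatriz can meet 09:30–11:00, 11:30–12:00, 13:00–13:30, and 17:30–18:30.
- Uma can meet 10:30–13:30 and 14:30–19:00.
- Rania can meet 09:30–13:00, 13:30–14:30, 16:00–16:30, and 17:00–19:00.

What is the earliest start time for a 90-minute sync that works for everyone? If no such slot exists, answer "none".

Dilnoza free within 09:30–19:00: 09:30–11:00, 13:30–14:00, 15:30–19:00.
Dilnoza ∩ Beatriz: 09:30–11:00, 17:30–18:30.
Dilnoza ∩ Beatriz ∩ Uma: 10:30–11:00, 17:30–18:30.
Dilnoza ∩ Beatriz ∩ Uma ∩ Rania: 10:30–11:00, 17:30–18:30.
Windows ≥ 90 min: (none).

none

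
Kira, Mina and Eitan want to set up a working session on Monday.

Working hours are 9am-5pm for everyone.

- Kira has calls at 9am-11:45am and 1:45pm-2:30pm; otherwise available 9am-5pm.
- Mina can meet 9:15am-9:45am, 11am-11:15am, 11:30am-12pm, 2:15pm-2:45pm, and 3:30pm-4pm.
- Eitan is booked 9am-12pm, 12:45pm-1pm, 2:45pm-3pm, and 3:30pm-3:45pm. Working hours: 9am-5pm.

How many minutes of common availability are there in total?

30 minutes

Kira free within 09:00–17:00: 11:45–13:45, 14:30–17:00.
Eitan free within 09:00–17:00: 12:00–12:45, 13:00–14:45, 15:00–15:30, 15:45–17:00.
Kira ∩ Mina: 11:45–12:00, 14:30–14:45, 15:30–16:00.
Kira ∩ Mina ∩ Eitan: 14:30–14:45, 15:45–16:00.
Total common minutes: 15 + 15 = 30.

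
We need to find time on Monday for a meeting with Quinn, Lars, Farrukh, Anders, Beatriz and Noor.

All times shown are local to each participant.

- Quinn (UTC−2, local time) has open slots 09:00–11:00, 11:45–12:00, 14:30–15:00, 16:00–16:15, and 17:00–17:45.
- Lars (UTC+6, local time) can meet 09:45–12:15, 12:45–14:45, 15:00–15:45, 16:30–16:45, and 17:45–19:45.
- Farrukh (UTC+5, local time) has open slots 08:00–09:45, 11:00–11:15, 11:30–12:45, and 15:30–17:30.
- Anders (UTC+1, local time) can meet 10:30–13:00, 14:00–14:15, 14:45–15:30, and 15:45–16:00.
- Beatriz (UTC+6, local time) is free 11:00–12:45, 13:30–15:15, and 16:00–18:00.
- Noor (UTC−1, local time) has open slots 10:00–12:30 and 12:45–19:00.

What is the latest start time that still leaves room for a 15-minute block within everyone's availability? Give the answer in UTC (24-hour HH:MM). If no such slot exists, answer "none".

Quinn → UTC: 11:00–13:00, 13:45–14:00, 16:30–17:00, 18:00–18:15, 19:00–19:45.
Lars → UTC: 03:45–06:15, 06:45–08:45, 09:00–09:45, 10:30–10:45, 11:45–13:45.
Farrukh → UTC: 03:00–04:45, 06:00–06:15, 06:30–07:45, 10:30–12:30.
Anders → UTC: 09:30–12:00, 13:00–13:15, 13:45–14:30, 14:45–15:00.
Beatriz → UTC: 05:00–06:45, 07:30–09:15, 10:00–12:00.
Noor → UTC: 11:00–13:30, 13:45–20:00.
Quinn ∩ Lars: 11:45–13:00.
Quinn ∩ Lars ∩ Farrukh: 11:45–12:30.
Quinn ∩ Lars ∩ Farrukh ∩ Anders: 11:45–12:00.
Quinn ∩ Lars ∩ Farrukh ∩ Anders ∩ Beatriz: 11:45–12:00.
Quinn ∩ Lars ∩ Farrukh ∩ Anders ∩ Beatriz ∩ Noor: 11:45–12:00.
Windows ≥ 15 min: 11:45–12:00.
Latest start in the last window 11:45–12:00 is 12:00 − 15 min = 11:45.

11:45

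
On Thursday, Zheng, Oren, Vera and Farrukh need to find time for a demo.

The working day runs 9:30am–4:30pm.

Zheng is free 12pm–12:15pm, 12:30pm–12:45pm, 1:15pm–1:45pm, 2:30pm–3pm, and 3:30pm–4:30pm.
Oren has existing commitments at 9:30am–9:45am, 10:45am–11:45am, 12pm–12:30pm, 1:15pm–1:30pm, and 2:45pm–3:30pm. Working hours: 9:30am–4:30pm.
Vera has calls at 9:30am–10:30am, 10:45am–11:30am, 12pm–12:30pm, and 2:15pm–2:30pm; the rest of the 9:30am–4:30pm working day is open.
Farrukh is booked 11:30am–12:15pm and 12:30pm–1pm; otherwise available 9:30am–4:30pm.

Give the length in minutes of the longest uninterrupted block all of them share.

Oren free within 09:30–16:30: 09:45–10:45, 11:45–12:00, 12:30–13:15, 13:30–14:45, 15:30–16:30.
Vera free within 09:30–16:30: 10:30–10:45, 11:30–12:00, 12:30–14:15, 14:30–16:30.
Farrukh free within 09:30–16:30: 09:30–11:30, 12:15–12:30, 13:00–16:30.
Zheng ∩ Oren: 12:30–12:45, 13:30–13:45, 14:30–14:45, 15:30–16:30.
Zheng ∩ Oren ∩ Vera: 12:30–12:45, 13:30–13:45, 14:30–14:45, 15:30–16:30.
Zheng ∩ Oren ∩ Vera ∩ Farrukh: 13:30–13:45, 14:30–14:45, 15:30–16:30.
Common window lengths: 15, 15, 60 min; longest is 60.

60 minutes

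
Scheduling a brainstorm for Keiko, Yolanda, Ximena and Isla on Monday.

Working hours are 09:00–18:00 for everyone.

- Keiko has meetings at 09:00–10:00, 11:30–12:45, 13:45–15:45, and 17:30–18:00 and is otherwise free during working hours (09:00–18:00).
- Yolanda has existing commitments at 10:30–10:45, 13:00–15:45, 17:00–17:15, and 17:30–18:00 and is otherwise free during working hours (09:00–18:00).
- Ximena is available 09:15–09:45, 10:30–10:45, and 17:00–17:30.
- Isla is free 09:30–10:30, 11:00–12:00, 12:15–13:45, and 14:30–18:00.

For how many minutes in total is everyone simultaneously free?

15 minutes

Keiko free within 09:00–18:00: 10:00–11:30, 12:45–13:45, 15:45–17:30.
Yolanda free within 09:00–18:00: 09:00–10:30, 10:45–13:00, 15:45–17:00, 17:15–17:30.
Keiko ∩ Yolanda: 10:00–10:30, 10:45–11:30, 12:45–13:00, 15:45–17:00, 17:15–17:30.
Keiko ∩ Yolanda ∩ Ximena: 17:15–17:30.
Keiko ∩ Yolanda ∩ Ximena ∩ Isla: 17:15–17:30.
Total common minutes: 15.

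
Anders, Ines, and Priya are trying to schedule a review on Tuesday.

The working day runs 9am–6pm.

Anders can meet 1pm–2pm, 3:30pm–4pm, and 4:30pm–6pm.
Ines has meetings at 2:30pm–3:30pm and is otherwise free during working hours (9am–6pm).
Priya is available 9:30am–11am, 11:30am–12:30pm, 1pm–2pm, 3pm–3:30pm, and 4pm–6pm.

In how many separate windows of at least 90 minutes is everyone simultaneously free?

Ines free within 09:00–18:00: 09:00–14:30, 15:30–18:00.
Anders ∩ Ines: 13:00–14:00, 15:30–16:00, 16:30–18:00.
Anders ∩ Ines ∩ Priya: 13:00–14:00, 16:30–18:00.
Windows ≥ 90 min: 16:30–18:00.
That's 1 window.

1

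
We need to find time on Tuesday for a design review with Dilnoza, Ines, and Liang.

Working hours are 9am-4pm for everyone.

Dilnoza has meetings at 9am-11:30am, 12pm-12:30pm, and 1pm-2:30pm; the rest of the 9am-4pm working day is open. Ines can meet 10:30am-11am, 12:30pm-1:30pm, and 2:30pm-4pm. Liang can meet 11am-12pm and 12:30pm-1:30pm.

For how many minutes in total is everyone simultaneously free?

Dilnoza free within 09:00–16:00: 11:30–12:00, 12:30–13:00, 14:30–16:00.
Dilnoza ∩ Ines: 12:30–13:00, 14:30–16:00.
Dilnoza ∩ Ines ∩ Liang: 12:30–13:00.
Total common minutes: 30.

30 minutes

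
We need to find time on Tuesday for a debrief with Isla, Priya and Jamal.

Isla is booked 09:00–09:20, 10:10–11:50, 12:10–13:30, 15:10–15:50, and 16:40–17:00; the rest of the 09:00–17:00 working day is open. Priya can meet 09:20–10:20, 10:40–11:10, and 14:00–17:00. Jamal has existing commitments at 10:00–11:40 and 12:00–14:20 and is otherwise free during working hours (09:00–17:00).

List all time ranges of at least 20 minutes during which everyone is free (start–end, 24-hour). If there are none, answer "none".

Isla free within 09:00–17:00: 09:20–10:10, 11:50–12:10, 13:30–15:10, 15:50–16:40.
Jamal free within 09:00–17:00: 09:00–10:00, 11:40–12:00, 14:20–17:00.
Isla ∩ Priya: 09:20–10:10, 14:00–15:10, 15:50–16:40.
Isla ∩ Priya ∩ Jamal: 09:20–10:00, 14:20–15:10, 15:50–16:40.
Windows ≥ 20 min: 09:20–10:00, 14:20–15:10, 15:50–16:40.

09:20–10:00, 14:20–15:10, 15:50–16:40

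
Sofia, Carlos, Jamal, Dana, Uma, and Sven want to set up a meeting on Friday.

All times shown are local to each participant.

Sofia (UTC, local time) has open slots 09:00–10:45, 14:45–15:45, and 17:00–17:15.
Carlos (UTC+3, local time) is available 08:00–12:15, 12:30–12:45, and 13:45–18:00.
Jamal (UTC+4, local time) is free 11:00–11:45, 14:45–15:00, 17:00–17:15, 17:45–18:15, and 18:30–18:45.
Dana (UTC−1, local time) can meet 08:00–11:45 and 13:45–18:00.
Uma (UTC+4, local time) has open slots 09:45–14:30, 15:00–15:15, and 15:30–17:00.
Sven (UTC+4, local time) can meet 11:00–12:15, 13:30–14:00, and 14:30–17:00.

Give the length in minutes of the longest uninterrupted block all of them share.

0 minutes

Sofia → UTC: 09:00–10:45, 14:45–15:45, 17:00–17:15.
Carlos → UTC: 05:00–09:15, 09:30–09:45, 10:45–15:00.
Jamal → UTC: 07:00–07:45, 10:45–11:00, 13:00–13:15, 13:45–14:15, 14:30–14:45.
Dana → UTC: 09:00–12:45, 14:45–19:00.
Uma → UTC: 05:45–10:30, 11:00–11:15, 11:30–13:00.
Sven → UTC: 07:00–08:15, 09:30–10:00, 10:30–13:00.
Sofia ∩ Carlos: 09:00–09:15, 09:30–09:45, 14:45–15:00.
Sofia ∩ Carlos ∩ Jamal: (none).
Sofia ∩ Carlos ∩ Jamal ∩ Dana: (none).
Sofia ∩ Carlos ∩ Jamal ∩ Dana ∩ Uma: (none).
Sofia ∩ Carlos ∩ Jamal ∩ Dana ∩ Uma ∩ Sven: (none).
No common window.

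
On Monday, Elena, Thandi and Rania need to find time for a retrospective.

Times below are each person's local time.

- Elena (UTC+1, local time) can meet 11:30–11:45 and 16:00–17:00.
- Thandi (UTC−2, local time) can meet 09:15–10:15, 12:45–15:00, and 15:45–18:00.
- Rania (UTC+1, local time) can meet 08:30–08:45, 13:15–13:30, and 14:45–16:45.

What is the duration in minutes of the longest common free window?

Elena → UTC: 10:30–10:45, 15:00–16:00.
Thandi → UTC: 11:15–12:15, 14:45–17:00, 17:45–20:00.
Rania → UTC: 07:30–07:45, 12:15–12:30, 13:45–15:45.
Elena ∩ Thandi: 15:00–16:00.
Elena ∩ Thandi ∩ Rania: 15:00–15:45.
Single common window of 45 minutes.

45 minutes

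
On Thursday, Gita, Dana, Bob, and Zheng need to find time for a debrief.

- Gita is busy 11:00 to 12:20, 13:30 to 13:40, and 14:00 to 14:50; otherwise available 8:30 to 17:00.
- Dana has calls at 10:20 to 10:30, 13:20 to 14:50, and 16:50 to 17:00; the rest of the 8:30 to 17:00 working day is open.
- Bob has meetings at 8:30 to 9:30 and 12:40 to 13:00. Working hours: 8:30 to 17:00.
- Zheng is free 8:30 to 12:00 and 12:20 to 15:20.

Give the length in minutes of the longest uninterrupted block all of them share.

Gita free within 08:30–17:00: 08:30–11:00, 12:20–13:30, 13:40–14:00, 14:50–17:00.
Dana free within 08:30–17:00: 08:30–10:20, 10:30–13:20, 14:50–16:50.
Bob free within 08:30–17:00: 09:30–12:40, 13:00–17:00.
Gita ∩ Dana: 08:30–10:20, 10:30–11:00, 12:20–13:20, 14:50–16:50.
Gita ∩ Dana ∩ Bob: 09:30–10:20, 10:30–11:00, 12:20–12:40, 13:00–13:20, 14:50–16:50.
Gita ∩ Dana ∩ Bob ∩ Zheng: 09:30–10:20, 10:30–11:00, 12:20–12:40, 13:00–13:20, 14:50–15:20.
Common window lengths: 50, 30, 20, 20, 30 min; longest is 50.

50 minutes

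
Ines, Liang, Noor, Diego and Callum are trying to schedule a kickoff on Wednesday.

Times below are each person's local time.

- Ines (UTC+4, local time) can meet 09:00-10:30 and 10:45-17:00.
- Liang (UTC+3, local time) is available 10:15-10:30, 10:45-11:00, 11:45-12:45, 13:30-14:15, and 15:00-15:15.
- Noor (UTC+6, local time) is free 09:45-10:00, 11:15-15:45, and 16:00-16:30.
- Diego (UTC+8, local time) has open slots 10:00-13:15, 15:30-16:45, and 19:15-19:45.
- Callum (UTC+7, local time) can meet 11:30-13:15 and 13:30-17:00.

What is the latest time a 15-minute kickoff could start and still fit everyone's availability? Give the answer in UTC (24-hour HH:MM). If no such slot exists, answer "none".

07:45

Ines → UTC: 05:00–06:30, 06:45–13:00.
Liang → UTC: 07:15–07:30, 07:45–08:00, 08:45–09:45, 10:30–11:15, 12:00–12:15.
Noor → UTC: 03:45–04:00, 05:15–09:45, 10:00–10:30.
Diego → UTC: 02:00–05:15, 07:30–08:45, 11:15–11:45.
Callum → UTC: 04:30–06:15, 06:30–10:00.
Ines ∩ Liang: 07:15–07:30, 07:45–08:00, 08:45–09:45, 10:30–11:15, 12:00–12:15.
Ines ∩ Liang ∩ Noor: 07:15–07:30, 07:45–08:00, 08:45–09:45.
Ines ∩ Liang ∩ Noor ∩ Diego: 07:45–08:00.
Ines ∩ Liang ∩ Noor ∩ Diego ∩ Callum: 07:45–08:00.
Windows ≥ 15 min: 07:45–08:00.
Latest start in the last window 07:45–08:00 is 08:00 − 15 min = 07:45.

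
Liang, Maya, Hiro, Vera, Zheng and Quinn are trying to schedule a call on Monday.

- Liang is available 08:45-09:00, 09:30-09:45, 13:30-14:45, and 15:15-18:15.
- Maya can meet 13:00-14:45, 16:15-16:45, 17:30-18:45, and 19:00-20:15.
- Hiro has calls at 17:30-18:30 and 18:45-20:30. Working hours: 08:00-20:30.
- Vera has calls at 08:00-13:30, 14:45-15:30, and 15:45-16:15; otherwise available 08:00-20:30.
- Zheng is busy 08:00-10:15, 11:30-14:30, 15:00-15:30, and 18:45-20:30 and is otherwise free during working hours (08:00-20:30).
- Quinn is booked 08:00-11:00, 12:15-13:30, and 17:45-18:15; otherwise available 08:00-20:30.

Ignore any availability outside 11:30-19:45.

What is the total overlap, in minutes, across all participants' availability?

45 minutes

Hiro free within 08:00–20:30: 08:00–17:30, 18:30–18:45.
Vera free within 08:00–20:30: 13:30–14:45, 15:30–15:45, 16:15–20:30.
Zheng free within 08:00–20:30: 10:15–11:30, 14:30–15:00, 15:30–18:45.
Quinn free within 08:00–20:30: 11:00–12:15, 13:30–17:45, 18:15–20:30.
Liang ∩ Maya: 13:30–14:45, 16:15–16:45, 17:30–18:15.
Liang ∩ Maya ∩ Hiro: 13:30–14:45, 16:15–16:45.
Liang ∩ Maya ∩ Hiro ∩ Vera: 13:30–14:45, 16:15–16:45.
Liang ∩ Maya ∩ Hiro ∩ Vera ∩ Zheng: 14:30–14:45, 16:15–16:45.
Liang ∩ Maya ∩ Hiro ∩ Vera ∩ Zheng ∩ Quinn: 14:30–14:45, 16:15–16:45.
Restricted to 11:30–19:45: 14:30–14:45, 16:15–16:45.
Total common minutes: 15 + 30 = 45.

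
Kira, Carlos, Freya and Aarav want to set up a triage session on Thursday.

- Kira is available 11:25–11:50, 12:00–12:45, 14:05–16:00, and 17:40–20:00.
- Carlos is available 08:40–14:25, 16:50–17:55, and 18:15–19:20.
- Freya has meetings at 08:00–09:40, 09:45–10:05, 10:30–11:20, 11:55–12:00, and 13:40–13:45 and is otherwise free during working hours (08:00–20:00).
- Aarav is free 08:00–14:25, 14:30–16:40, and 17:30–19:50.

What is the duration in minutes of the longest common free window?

Freya free within 08:00–20:00: 09:40–09:45, 10:05–10:30, 11:20–11:55, 12:00–13:40, 13:45–20:00.
Kira ∩ Carlos: 11:25–11:50, 12:00–12:45, 14:05–14:25, 17:40–17:55, 18:15–19:20.
Kira ∩ Carlos ∩ Freya: 11:25–11:50, 12:00–12:45, 14:05–14:25, 17:40–17:55, 18:15–19:20.
Kira ∩ Carlos ∩ Freya ∩ Aarav: 11:25–11:50, 12:00–12:45, 14:05–14:25, 17:40–17:55, 18:15–19:20.
Common window lengths: 25, 45, 20, 15, 65 min; longest is 65.

65 minutes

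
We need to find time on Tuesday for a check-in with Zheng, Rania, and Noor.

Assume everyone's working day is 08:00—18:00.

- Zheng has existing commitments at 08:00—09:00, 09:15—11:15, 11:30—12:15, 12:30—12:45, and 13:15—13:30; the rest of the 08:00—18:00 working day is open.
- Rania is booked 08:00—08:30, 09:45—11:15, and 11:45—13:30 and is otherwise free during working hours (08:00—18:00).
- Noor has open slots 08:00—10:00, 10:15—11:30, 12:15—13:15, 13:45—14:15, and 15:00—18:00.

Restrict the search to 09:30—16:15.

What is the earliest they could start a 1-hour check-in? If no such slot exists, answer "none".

15:00

Zheng free within 08:00–18:00: 09:00–09:15, 11:15–11:30, 12:15–12:30, 12:45–13:15, 13:30–18:00.
Rania free within 08:00–18:00: 08:30–09:45, 11:15–11:45, 13:30–18:00.
Zheng ∩ Rania: 09:00–09:15, 11:15–11:30, 13:30–18:00.
Zheng ∩ Rania ∩ Noor: 09:00–09:15, 11:15–11:30, 13:45–14:15, 15:00–18:00.
Restricted to 09:30–16:15: 11:15–11:30, 13:45–14:15, 15:00–16:15.
Windows ≥ 60 min: 15:00–16:15.
Earliest such window starts at 15:00.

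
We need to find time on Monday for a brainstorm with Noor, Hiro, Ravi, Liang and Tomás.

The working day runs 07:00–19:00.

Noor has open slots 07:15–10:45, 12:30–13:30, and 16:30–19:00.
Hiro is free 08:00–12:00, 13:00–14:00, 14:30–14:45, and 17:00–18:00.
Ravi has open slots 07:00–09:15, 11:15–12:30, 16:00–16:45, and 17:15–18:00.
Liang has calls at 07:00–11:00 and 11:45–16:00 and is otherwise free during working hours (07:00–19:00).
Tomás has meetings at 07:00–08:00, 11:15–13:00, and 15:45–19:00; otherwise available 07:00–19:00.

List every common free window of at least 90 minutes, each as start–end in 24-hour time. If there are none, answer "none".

none

Liang free within 07:00–19:00: 11:00–11:45, 16:00–19:00.
Tomás free within 07:00–19:00: 08:00–11:15, 13:00–15:45.
Noor ∩ Hiro: 08:00–10:45, 13:00–13:30, 17:00–18:00.
Noor ∩ Hiro ∩ Ravi: 08:00–09:15, 17:15–18:00.
Noor ∩ Hiro ∩ Ravi ∩ Liang: 17:15–18:00.
Noor ∩ Hiro ∩ Ravi ∩ Liang ∩ Tomás: (none).
Windows ≥ 90 min: (none).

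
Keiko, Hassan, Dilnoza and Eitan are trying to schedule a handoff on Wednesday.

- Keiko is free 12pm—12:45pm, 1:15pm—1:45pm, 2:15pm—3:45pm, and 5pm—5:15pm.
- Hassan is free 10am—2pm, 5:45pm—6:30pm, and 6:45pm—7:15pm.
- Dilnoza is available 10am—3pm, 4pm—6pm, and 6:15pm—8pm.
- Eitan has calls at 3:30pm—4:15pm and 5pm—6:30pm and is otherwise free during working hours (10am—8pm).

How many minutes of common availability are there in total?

Eitan free within 10:00–20:00: 10:00–15:30, 16:15–17:00, 18:30–20:00.
Keiko ∩ Hassan: 12:00–12:45, 13:15–13:45.
Keiko ∩ Hassan ∩ Dilnoza: 12:00–12:45, 13:15–13:45.
Keiko ∩ Hassan ∩ Dilnoza ∩ Eitan: 12:00–12:45, 13:15–13:45.
Total common minutes: 45 + 30 = 75.

75 minutes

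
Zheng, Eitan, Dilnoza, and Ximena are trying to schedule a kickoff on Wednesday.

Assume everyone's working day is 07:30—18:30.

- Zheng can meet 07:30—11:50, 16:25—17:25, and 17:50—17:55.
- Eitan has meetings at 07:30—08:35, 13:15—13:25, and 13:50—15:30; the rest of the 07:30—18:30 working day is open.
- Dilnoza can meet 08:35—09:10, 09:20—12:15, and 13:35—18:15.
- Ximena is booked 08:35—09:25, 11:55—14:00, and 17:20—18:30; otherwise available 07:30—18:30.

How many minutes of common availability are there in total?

200 minutes

Eitan free within 07:30–18:30: 08:35–13:15, 13:25–13:50, 15:30–18:30.
Ximena free within 07:30–18:30: 07:30–08:35, 09:25–11:55, 14:00–17:20.
Zheng ∩ Eitan: 08:35–11:50, 16:25–17:25, 17:50–17:55.
Zheng ∩ Eitan ∩ Dilnoza: 08:35–09:10, 09:20–11:50, 16:25–17:25, 17:50–17:55.
Zheng ∩ Eitan ∩ Dilnoza ∩ Ximena: 09:25–11:50, 16:25–17:20.
Total common minutes: 145 + 55 = 200.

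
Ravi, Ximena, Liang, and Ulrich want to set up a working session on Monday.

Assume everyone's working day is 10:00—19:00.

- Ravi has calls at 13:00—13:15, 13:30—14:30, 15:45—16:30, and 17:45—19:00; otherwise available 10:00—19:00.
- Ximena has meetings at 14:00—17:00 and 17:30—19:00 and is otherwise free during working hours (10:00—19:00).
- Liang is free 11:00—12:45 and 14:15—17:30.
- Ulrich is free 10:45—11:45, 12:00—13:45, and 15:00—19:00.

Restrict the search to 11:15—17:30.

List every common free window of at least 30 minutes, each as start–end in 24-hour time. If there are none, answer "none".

Ravi free within 10:00–19:00: 10:00–13:00, 13:15–13:30, 14:30–15:45, 16:30–17:45.
Ximena free within 10:00–19:00: 10:00–14:00, 17:00–17:30.
Ravi ∩ Ximena: 10:00–13:00, 13:15–13:30, 17:00–17:30.
Ravi ∩ Ximena ∩ Liang: 11:00–12:45, 17:00–17:30.
Ravi ∩ Ximena ∩ Liang ∩ Ulrich: 11:00–11:45, 12:00–12:45, 17:00–17:30.
Restricted to 11:15–17:30: 11:15–11:45, 12:00–12:45, 17:00–17:30.
Windows ≥ 30 min: 11:15–11:45, 12:00–12:45, 17:00–17:30.

11:15–11:45, 12:00–12:45, 17:00–17:30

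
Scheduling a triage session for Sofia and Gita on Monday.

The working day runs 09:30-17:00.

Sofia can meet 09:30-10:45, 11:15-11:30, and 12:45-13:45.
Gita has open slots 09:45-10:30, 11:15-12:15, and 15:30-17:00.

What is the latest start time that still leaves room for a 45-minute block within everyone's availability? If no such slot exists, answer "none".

Sofia ∩ Gita: 09:45–10:30, 11:15–11:30.
Windows ≥ 45 min: 09:45–10:30.
Latest start in the last window 09:45–10:30 is 10:30 − 45 min = 09:45.

09:45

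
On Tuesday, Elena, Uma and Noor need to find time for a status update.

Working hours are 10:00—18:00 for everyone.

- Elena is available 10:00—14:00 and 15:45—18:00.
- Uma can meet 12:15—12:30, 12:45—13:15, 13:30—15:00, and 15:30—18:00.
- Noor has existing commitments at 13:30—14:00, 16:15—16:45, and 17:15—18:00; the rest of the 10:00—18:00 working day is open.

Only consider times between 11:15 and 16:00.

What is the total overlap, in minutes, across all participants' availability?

Noor free within 10:00–18:00: 10:00–13:30, 14:00–16:15, 16:45–17:15.
Elena ∩ Uma: 12:15–12:30, 12:45–13:15, 13:30–14:00, 15:45–18:00.
Elena ∩ Uma ∩ Noor: 12:15–12:30, 12:45–13:15, 15:45–16:15, 16:45–17:15.
Restricted to 11:15–16:00: 12:15–12:30, 12:45–13:15, 15:45–16:00.
Total common minutes: 15 + 30 + 15 = 60.

60 minutes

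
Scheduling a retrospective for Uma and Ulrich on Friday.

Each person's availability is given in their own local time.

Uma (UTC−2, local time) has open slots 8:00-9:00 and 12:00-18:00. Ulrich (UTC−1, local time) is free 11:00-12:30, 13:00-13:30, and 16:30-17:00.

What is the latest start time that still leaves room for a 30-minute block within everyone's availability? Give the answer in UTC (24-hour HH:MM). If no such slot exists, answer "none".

17:30

Uma → UTC: 10:00–11:00, 14:00–20:00.
Ulrich → UTC: 12:00–13:30, 14:00–14:30, 17:30–18:00.
Uma ∩ Ulrich: 14:00–14:30, 17:30–18:00.
Windows ≥ 30 min: 14:00–14:30, 17:30–18:00.
Latest start in the last window 17:30–18:00 is 18:00 − 30 min = 17:30.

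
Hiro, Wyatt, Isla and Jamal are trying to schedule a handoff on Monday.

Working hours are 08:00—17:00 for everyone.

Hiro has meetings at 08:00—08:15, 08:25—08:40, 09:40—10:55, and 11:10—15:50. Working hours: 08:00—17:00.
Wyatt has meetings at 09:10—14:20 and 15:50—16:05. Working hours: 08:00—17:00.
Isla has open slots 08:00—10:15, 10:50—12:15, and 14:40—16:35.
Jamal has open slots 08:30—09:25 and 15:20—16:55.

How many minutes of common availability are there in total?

Hiro free within 08:00–17:00: 08:15–08:25, 08:40–09:40, 10:55–11:10, 15:50–17:00.
Wyatt free within 08:00–17:00: 08:00–09:10, 14:20–15:50, 16:05–17:00.
Hiro ∩ Wyatt: 08:15–08:25, 08:40–09:10, 16:05–17:00.
Hiro ∩ Wyatt ∩ Isla: 08:15–08:25, 08:40–09:10, 16:05–16:35.
Hiro ∩ Wyatt ∩ Isla ∩ Jamal: 08:40–09:10, 16:05–16:35.
Total common minutes: 30 + 30 = 60.

60 minutes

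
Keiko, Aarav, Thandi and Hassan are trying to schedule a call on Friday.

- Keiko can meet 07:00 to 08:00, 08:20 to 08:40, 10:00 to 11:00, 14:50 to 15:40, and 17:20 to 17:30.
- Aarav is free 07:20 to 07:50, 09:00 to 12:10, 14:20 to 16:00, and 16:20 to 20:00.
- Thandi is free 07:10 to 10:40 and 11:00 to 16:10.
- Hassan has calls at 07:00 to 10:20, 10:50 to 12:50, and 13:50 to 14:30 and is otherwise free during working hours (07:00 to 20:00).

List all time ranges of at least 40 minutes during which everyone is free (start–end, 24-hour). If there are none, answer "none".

14:50–15:40

Hassan free within 07:00–20:00: 10:20–10:50, 12:50–13:50, 14:30–20:00.
Keiko ∩ Aarav: 07:20–07:50, 10:00–11:00, 14:50–15:40, 17:20–17:30.
Keiko ∩ Aarav ∩ Thandi: 07:20–07:50, 10:00–10:40, 14:50–15:40.
Keiko ∩ Aarav ∩ Thandi ∩ Hassan: 10:20–10:40, 14:50–15:40.
Windows ≥ 40 min: 14:50–15:40.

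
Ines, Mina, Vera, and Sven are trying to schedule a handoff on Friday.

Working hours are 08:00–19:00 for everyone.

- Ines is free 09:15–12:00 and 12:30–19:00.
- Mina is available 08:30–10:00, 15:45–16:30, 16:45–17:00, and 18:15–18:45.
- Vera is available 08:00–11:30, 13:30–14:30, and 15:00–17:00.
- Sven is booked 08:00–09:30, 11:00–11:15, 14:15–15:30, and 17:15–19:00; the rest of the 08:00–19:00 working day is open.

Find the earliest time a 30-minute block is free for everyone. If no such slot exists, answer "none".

Sven free within 08:00–19:00: 09:30–11:00, 11:15–14:15, 15:30–17:15.
Ines ∩ Mina: 09:15–10:00, 15:45–16:30, 16:45–17:00, 18:15–18:45.
Ines ∩ Mina ∩ Vera: 09:15–10:00, 15:45–16:30, 16:45–17:00.
Ines ∩ Mina ∩ Vera ∩ Sven: 09:30–10:00, 15:45–16:30, 16:45–17:00.
Windows ≥ 30 min: 09:30–10:00, 15:45–16:30.
Earliest such window starts at 09:30.

09:30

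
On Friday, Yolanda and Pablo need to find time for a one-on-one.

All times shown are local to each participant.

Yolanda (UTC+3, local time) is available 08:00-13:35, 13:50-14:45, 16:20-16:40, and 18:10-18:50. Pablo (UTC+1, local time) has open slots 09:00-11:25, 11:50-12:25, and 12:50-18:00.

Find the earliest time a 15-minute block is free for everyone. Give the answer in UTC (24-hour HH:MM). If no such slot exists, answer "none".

08:00

Yolanda → UTC: 05:00–10:35, 10:50–11:45, 13:20–13:40, 15:10–15:50.
Pablo → UTC: 08:00–10:25, 10:50–11:25, 11:50–17:00.
Yolanda ∩ Pablo: 08:00–10:25, 10:50–11:25, 13:20–13:40, 15:10–15:50.
Windows ≥ 15 min: 08:00–10:25, 10:50–11:25, 13:20–13:40, 15:10–15:50.
Earliest such window starts at 08:00.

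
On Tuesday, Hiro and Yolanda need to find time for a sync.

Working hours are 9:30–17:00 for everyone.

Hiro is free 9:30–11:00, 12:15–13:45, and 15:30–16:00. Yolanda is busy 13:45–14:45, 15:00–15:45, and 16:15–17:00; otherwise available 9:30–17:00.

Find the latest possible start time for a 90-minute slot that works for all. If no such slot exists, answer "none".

Yolanda free within 09:30–17:00: 09:30–13:45, 14:45–15:00, 15:45–16:15.
Hiro ∩ Yolanda: 09:30–11:00, 12:15–13:45, 15:45–16:00.
Windows ≥ 90 min: 09:30–11:00, 12:15–13:45.
Latest start in the last window 12:15–13:45 is 13:45 − 90 min = 12:15.

12:15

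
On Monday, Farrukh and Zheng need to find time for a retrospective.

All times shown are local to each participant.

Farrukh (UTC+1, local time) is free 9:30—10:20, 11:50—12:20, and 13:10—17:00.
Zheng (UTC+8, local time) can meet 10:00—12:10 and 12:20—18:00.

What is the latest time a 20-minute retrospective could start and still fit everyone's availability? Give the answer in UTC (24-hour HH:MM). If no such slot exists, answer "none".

Farrukh → UTC: 08:30–09:20, 10:50–11:20, 12:10–16:00.
Zheng → UTC: 02:00–04:10, 04:20–10:00.
Farrukh ∩ Zheng: 08:30–09:20.
Windows ≥ 20 min: 08:30–09:20.
Latest start in the last window 08:30–09:20 is 09:20 − 20 min = 09:00.

09:00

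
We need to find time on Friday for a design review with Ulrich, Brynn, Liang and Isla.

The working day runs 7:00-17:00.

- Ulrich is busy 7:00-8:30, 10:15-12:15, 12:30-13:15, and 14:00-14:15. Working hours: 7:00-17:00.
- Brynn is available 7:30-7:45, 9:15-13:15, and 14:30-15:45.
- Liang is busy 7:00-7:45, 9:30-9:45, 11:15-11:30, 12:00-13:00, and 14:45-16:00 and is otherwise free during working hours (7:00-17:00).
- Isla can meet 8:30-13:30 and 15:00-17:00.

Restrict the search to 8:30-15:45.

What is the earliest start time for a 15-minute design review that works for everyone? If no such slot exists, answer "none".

Ulrich free within 07:00–17:00: 08:30–10:15, 12:15–12:30, 13:15–14:00, 14:15–17:00.
Liang free within 07:00–17:00: 07:45–09:30, 09:45–11:15, 11:30–12:00, 13:00–14:45, 16:00–17:00.
Ulrich ∩ Brynn: 09:15–10:15, 12:15–12:30, 14:30–15:45.
Ulrich ∩ Brynn ∩ Liang: 09:15–09:30, 09:45–10:15, 14:30–14:45.
Ulrich ∩ Brynn ∩ Liang ∩ Isla: 09:15–09:30, 09:45–10:15.
Restricted to 08:30–15:45: 09:15–09:30, 09:45–10:15.
Windows ≥ 15 min: 09:15–09:30, 09:45–10:15.
Earliest such window starts at 09:15.

09:15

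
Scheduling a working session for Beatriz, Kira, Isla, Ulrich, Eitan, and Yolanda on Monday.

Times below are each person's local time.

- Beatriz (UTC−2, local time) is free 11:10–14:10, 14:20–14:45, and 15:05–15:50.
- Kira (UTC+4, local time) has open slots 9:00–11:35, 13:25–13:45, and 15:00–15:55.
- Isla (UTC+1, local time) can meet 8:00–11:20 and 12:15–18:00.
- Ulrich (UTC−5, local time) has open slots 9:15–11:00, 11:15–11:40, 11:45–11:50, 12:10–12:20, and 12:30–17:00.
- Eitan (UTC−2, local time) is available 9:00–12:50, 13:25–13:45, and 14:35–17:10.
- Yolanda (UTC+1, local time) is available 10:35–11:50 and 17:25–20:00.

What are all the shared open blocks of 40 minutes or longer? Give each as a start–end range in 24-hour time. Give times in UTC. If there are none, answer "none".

Beatriz → UTC: 13:10–16:10, 16:20–16:45, 17:05–17:50.
Kira → UTC: 05:00–07:35, 09:25–09:45, 11:00–11:55.
Isla → UTC: 07:00–10:20, 11:15–17:00.
Ulrich → UTC: 14:15–16:00, 16:15–16:40, 16:45–16:50, 17:10–17:20, 17:30–22:00.
Eitan → UTC: 11:00–14:50, 15:25–15:45, 16:35–19:10.
Yolanda → UTC: 09:35–10:50, 16:25–19:00.
Beatriz ∩ Kira: (none).
Beatriz ∩ Kira ∩ Isla: (none).
Beatriz ∩ Kira ∩ Isla ∩ Ulrich: (none).
Beatriz ∩ Kira ∩ Isla ∩ Ulrich ∩ Eitan: (none).
Beatriz ∩ Kira ∩ Isla ∩ Ulrich ∩ Eitan ∩ Yolanda: (none).
Windows ≥ 40 min: (none).

none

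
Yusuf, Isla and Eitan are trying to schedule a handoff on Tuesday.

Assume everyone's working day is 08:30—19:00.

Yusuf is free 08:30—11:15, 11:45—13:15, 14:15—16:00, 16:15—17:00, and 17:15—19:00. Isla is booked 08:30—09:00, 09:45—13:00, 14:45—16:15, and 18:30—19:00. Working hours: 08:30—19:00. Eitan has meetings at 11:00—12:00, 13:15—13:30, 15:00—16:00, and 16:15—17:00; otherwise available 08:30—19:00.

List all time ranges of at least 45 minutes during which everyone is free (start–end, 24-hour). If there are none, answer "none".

Isla free within 08:30–19:00: 09:00–09:45, 13:00–14:45, 16:15–18:30.
Eitan free within 08:30–19:00: 08:30–11:00, 12:00–13:15, 13:30–15:00, 16:00–16:15, 17:00–19:00.
Yusuf ∩ Isla: 09:00–09:45, 13:00–13:15, 14:15–14:45, 16:15–17:00, 17:15–18:30.
Yusuf ∩ Isla ∩ Eitan: 09:00–09:45, 13:00–13:15, 14:15–14:45, 17:15–18:30.
Windows ≥ 45 min: 09:00–09:45, 17:15–18:30.

09:00–09:45, 17:15–18:30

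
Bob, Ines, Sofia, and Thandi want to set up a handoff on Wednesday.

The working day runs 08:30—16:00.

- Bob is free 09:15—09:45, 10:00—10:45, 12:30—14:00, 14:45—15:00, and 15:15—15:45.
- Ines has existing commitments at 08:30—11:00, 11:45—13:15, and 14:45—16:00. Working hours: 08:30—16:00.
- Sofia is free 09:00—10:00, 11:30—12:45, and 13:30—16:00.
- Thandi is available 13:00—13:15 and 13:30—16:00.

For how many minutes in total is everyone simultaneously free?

30 minutes

Ines free within 08:30–16:00: 11:00–11:45, 13:15–14:45.
Bob ∩ Ines: 13:15–14:00.
Bob ∩ Ines ∩ Sofia: 13:30–14:00.
Bob ∩ Ines ∩ Sofia ∩ Thandi: 13:30–14:00.
Total common minutes: 30.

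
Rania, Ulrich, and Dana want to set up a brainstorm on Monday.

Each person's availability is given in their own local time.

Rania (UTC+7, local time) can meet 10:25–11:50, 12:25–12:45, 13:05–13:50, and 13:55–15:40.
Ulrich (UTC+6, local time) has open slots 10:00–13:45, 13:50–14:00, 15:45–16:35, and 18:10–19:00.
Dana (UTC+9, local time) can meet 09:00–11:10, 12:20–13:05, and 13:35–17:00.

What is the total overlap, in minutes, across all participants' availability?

Rania → UTC: 03:25–04:50, 05:25–05:45, 06:05–06:50, 06:55–08:40.
Ulrich → UTC: 04:00–07:45, 07:50–08:00, 09:45–10:35, 12:10–13:00.
Dana → UTC: 00:00–02:10, 03:20–04:05, 04:35–08:00.
Rania ∩ Ulrich: 04:00–04:50, 05:25–05:45, 06:05–06:50, 06:55–07:45, 07:50–08:00.
Rania ∩ Ulrich ∩ Dana: 04:00–04:05, 04:35–04:50, 05:25–05:45, 06:05–06:50, 06:55–07:45, 07:50–08:00.
Total common minutes: 5 + 15 + 20 + 45 + 50 + 10 = 145.

145 minutes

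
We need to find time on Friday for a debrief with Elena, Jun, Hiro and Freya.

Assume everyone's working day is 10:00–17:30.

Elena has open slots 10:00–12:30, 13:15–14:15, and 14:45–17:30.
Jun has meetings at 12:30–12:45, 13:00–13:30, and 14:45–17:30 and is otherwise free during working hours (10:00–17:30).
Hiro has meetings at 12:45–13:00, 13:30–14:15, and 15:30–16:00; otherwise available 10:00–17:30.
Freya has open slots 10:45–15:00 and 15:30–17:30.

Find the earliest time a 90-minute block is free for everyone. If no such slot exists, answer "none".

Jun free within 10:00–17:30: 10:00–12:30, 12:45–13:00, 13:30–14:45.
Hiro free within 10:00–17:30: 10:00–12:45, 13:00–13:30, 14:15–15:30, 16:00–17:30.
Elena ∩ Jun: 10:00–12:30, 13:30–14:15.
Elena ∩ Jun ∩ Hiro: 10:00–12:30.
Elena ∩ Jun ∩ Hiro ∩ Freya: 10:45–12:30.
Windows ≥ 90 min: 10:45–12:30.
Earliest such window starts at 10:45.

10:45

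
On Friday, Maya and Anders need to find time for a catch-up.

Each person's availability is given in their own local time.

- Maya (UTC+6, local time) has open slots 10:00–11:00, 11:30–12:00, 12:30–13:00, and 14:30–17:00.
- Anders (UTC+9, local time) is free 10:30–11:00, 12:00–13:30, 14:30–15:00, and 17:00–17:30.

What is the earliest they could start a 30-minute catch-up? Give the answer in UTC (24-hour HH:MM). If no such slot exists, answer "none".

Maya → UTC: 04:00–05:00, 05:30–06:00, 06:30–07:00, 08:30–11:00.
Anders → UTC: 01:30–02:00, 03:00–04:30, 05:30–06:00, 08:00–08:30.
Maya ∩ Anders: 04:00–04:30, 05:30–06:00.
Windows ≥ 30 min: 04:00–04:30, 05:30–06:00.
Earliest such window starts at 04:00.

04:00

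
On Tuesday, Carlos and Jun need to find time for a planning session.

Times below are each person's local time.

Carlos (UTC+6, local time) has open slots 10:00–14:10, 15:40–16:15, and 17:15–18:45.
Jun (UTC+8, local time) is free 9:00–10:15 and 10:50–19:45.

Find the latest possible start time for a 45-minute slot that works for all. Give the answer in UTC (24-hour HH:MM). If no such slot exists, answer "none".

Carlos → UTC: 04:00–08:10, 09:40–10:15, 11:15–12:45.
Jun → UTC: 01:00–02:15, 02:50–11:45.
Carlos ∩ Jun: 04:00–08:10, 09:40–10:15, 11:15–11:45.
Windows ≥ 45 min: 04:00–08:10.
Latest start in the last window 04:00–08:10 is 08:10 − 45 min = 07:25.

07:25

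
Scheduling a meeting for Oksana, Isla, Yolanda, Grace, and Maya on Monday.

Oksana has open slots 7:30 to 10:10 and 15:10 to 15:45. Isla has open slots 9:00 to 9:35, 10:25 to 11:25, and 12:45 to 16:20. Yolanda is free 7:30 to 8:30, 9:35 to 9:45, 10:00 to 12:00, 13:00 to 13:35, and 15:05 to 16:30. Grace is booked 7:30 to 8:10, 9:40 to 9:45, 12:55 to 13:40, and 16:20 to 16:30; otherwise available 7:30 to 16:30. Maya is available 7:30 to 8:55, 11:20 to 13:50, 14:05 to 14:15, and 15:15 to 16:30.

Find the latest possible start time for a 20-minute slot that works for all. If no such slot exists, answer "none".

Grace free within 07:30–16:30: 08:10–09:40, 09:45–12:55, 13:40–16:20.
Oksana ∩ Isla: 09:00–09:35, 15:10–15:45.
Oksana ∩ Isla ∩ Yolanda: 15:10–15:45.
Oksana ∩ Isla ∩ Yolanda ∩ Grace: 15:10–15:45.
Oksana ∩ Isla ∩ Yolanda ∩ Grace ∩ Maya: 15:15–15:45.
Windows ≥ 20 min: 15:15–15:45.
Latest start in the last window 15:15–15:45 is 15:45 − 20 min = 15:25.

15:25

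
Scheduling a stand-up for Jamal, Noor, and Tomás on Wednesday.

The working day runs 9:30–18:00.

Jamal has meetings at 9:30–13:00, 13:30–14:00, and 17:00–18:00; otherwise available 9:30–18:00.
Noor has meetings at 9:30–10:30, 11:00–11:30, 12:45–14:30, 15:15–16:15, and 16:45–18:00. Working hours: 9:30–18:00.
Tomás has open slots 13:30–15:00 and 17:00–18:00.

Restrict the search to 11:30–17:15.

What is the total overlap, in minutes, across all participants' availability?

Jamal free within 09:30–18:00: 13:00–13:30, 14:00–17:00.
Noor free within 09:30–18:00: 10:30–11:00, 11:30–12:45, 14:30–15:15, 16:15–16:45.
Jamal ∩ Noor: 14:30–15:15, 16:15–16:45.
Jamal ∩ Noor ∩ Tomás: 14:30–15:00.
Restricted to 11:30–17:15: 14:30–15:00.
Total common minutes: 30.

30 minutes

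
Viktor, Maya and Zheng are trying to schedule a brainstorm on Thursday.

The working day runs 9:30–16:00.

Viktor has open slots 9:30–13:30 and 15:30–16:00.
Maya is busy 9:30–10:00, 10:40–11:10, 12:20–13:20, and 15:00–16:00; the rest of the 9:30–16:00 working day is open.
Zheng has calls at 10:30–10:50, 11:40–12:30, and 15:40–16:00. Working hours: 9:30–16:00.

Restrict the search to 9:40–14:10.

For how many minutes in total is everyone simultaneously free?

Maya free within 09:30–16:00: 10:00–10:40, 11:10–12:20, 13:20–15:00.
Zheng free within 09:30–16:00: 09:30–10:30, 10:50–11:40, 12:30–15:40.
Viktor ∩ Maya: 10:00–10:40, 11:10–12:20, 13:20–13:30.
Viktor ∩ Maya ∩ Zheng: 10:00–10:30, 11:10–11:40, 13:20–13:30.
Restricted to 09:40–14:10: 10:00–10:30, 11:10–11:40, 13:20–13:30.
Total common minutes: 30 + 30 + 10 = 70.

70 minutes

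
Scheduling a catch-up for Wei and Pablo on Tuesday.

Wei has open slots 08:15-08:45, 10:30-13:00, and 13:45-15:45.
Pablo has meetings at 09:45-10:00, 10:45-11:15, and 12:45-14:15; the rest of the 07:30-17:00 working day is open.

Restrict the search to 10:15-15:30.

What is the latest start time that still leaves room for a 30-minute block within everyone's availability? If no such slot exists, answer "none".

Pablo free within 07:30–17:00: 07:30–09:45, 10:00–10:45, 11:15–12:45, 14:15–17:00.
Wei ∩ Pablo: 08:15–08:45, 10:30–10:45, 11:15–12:45, 14:15–15:45.
Restricted to 10:15–15:30: 10:30–10:45, 11:15–12:45, 14:15–15:30.
Windows ≥ 30 min: 11:15–12:45, 14:15–15:30.
Latest start in the last window 14:15–15:30 is 15:30 − 30 min = 15:00.

15:00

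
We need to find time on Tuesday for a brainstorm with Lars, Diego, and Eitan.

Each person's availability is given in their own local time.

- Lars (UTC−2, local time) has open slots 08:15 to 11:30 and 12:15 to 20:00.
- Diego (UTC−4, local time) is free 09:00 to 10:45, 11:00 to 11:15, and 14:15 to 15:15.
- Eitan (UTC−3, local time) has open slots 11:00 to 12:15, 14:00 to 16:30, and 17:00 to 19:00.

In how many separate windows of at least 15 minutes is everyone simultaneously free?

Lars → UTC: 10:15–13:30, 14:15–22:00.
Diego → UTC: 13:00–14:45, 15:00–15:15, 18:15–19:15.
Eitan → UTC: 14:00–15:15, 17:00–19:30, 20:00–22:00.
Lars ∩ Diego: 13:00–13:30, 14:15–14:45, 15:00–15:15, 18:15–19:15.
Lars ∩ Diego ∩ Eitan: 14:15–14:45, 15:00–15:15, 18:15–19:15.
Windows ≥ 15 min: 14:15–14:45, 15:00–15:15, 18:15–19:15.
That's 3 windows.

3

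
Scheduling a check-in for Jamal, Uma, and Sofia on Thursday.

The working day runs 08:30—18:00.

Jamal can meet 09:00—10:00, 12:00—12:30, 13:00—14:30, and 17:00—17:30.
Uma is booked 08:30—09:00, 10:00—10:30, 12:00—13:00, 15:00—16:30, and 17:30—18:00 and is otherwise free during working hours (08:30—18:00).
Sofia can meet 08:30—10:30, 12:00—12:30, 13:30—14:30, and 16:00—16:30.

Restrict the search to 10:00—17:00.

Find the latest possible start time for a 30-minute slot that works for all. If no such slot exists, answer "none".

Uma free within 08:30–18:00: 09:00–10:00, 10:30–12:00, 13:00–15:00, 16:30–17:30.
Jamal ∩ Uma: 09:00–10:00, 13:00–14:30, 17:00–17:30.
Jamal ∩ Uma ∩ Sofia: 09:00–10:00, 13:30–14:30.
Restricted to 10:00–17:00: 13:30–14:30.
Windows ≥ 30 min: 13:30–14:30.
Latest start in the last window 13:30–14:30 is 14:30 − 30 min = 14:00.

14:00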